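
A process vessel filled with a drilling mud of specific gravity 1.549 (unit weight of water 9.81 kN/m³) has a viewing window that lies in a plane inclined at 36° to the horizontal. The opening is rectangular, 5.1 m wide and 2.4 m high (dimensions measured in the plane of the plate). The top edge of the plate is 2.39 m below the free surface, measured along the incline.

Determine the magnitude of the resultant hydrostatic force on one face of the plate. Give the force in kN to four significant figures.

F ≈ 392.5 kN

γ = 1.549 × 9.81 = 15.19569 kN/m³.
Let θ = 36° be the plate's angle to the horizontal; measure y along the incline from where the plane meets the free surface. Vertical depth h = y·sinθ with sinθ = 0.587785.
The centroid lies 2.4/2 = 1.2 m below the top edge, so y_c = 2.39 + 1.2 = 3.59 m and h_c = 3.59 × 0.587785 = 2.11015 m.
A = 5.1 × 2.4 = 12.24 m².
Resultant F = γ·h_c·A = 15.19569 × 2.11015 × 12.24 = 392.478 kN.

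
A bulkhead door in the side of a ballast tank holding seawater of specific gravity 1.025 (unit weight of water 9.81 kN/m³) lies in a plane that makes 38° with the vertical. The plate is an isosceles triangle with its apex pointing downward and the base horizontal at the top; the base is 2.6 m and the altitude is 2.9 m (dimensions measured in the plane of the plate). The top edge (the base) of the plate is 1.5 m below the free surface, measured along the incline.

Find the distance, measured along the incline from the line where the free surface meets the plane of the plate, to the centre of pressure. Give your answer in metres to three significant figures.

y_p = 2.66 m

γ = 1.025 × 9.81 = 10.05525 kN/m³.
The plate makes 38° with the vertical, i.e. θ = 90° − 38° = 52° to the horizontal. Measuring y along the incline from the free-surface line, vertical depth h = y·sinθ with sinθ = 0.788011.
With the apex down, the centroid sits h/3 = 2.9/3 = 0.966667 m below the base (the top edge), so y_c = 1.5 + 0.966667 = 2.46667 m and h_c = 2.46667 × 0.788011 = 1.94376 m.
A = ½ × 2.6 × 2.9 = 3.77 m².
Resultant F = γ·h_c·A = 10.05525 × 1.94376 × 3.77 = 73.6846 kN.
I_c = b·h³/36 = 2.6 × 2.9³/36 = 1.76143 m⁴.
Centre of pressure: y_p = y_c + I_c/(y_c·A) = 2.46667 + 1.76143/(2.46667 × 3.77) = 2.46667 + 0.189414 = 2.65608 m along the plane.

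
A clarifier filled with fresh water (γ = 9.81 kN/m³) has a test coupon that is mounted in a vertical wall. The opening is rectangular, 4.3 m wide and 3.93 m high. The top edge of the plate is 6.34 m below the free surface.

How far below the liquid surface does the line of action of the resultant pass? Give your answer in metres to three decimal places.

γ = 9.81 kN/m³.
The centroid lies 3.93/2 = 1.965 m below the top edge, so the centroid depth is h_c = 6.34 + 1.965 = 8.305 m.
A = 4.3 × 3.93 = 16.899 m².
Resultant F = γ·h_c·A = 9.81 × 8.305 × 16.899 = 1376.8 kN.
I_c = b·h³/12 = 4.3 × 3.93³/12 = 21.7503 m⁴.
Centre of pressure: y_p = y_c + I_c/(y_c·A) = 8.305 + 21.7503/(8.305 × 16.899) = 8.305 + 0.154976 = 8.45998 m along the plane.

h_p = 8.460 m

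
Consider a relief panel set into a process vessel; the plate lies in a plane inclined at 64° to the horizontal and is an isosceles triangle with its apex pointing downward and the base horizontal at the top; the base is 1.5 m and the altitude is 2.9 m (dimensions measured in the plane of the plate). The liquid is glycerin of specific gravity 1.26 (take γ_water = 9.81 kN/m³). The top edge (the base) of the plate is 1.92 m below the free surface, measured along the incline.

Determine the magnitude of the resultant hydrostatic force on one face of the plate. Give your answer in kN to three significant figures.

F ≈ 69.8 kN

γ = 1.26 × 9.81 = 12.3606 kN/m³.
Let θ = 64° be the plate's angle to the horizontal; measure y along the incline from where the plane meets the free surface. Vertical depth h = y·sinθ with sinθ = 0.898794.
With the apex down, the centroid sits h/3 = 2.9/3 = 0.966667 m below the base (the top edge), so y_c = 1.92 + 0.966667 = 2.88667 m and h_c = 2.88667 × 0.898794 = 2.59452 m.
A = ½ × 1.5 × 2.9 = 2.175 m².
Resultant F = γ·h_c·A = 12.3606 × 2.59452 × 2.175 = 69.7519 kN.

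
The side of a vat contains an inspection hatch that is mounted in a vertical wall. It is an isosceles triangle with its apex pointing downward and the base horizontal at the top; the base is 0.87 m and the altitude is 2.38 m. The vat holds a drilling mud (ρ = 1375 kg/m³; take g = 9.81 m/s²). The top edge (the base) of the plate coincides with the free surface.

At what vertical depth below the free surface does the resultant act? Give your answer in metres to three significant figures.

h_p = 1.19 m

γ = ρg = 1375 × 9.81 / 1000 = 13.48875 kN/m³.
With the apex down, the centroid sits h/3 = 2.38/3 = 0.793333 m below the base (the top edge), so the centroid depth is h_c = 0.793333 m.
A = ½ × 0.87 × 2.38 = 1.0353 m².
Resultant F = γ·h_c·A = 13.48875 × 0.793333 × 1.0353 = 11.0788 kN.
I_c = b·h³/36 = 0.87 × 2.38³/36 = 0.325797 m⁴.
Centre of pressure: y_p = y_c + I_c/(y_c·A) = 0.793333 + 0.325797/(0.793333 × 1.0353) = 0.793333 + 0.396666 = 1.19 m along the plane.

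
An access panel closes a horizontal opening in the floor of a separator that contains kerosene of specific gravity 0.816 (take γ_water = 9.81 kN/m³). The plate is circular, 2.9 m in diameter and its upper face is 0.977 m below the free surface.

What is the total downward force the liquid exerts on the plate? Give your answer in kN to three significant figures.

F ≈ 51.7 kN

γ = 0.816 × 9.81 = 8.00496 kN/m³.
The plate is horizontal, so pressure is uniform at p = γ·h = 8.00496 × 0.977 = 7.82085 kN/m².
A = π(1.45)² = 6.6052 m².
F = p·A = 7.82085 × 6.6052 = 51.6583 kN.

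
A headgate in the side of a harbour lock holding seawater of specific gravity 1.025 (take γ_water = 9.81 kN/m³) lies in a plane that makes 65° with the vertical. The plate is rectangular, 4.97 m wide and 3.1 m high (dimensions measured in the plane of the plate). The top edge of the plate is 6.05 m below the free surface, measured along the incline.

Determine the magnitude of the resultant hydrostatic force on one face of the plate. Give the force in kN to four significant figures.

F ≈ 497.6 kN

γ = 1.025 × 9.81 = 10.05525 kN/m³.
The plate makes 65° with the vertical, i.e. θ = 90° − 65° = 25° to the horizontal. Measuring y along the incline from the free-surface line, vertical depth h = y·sinθ with sinθ = 0.422618.
The centroid lies 3.1/2 = 1.55 m below the top edge, so y_c = 6.05 + 1.55 = 7.6 m and h_c = 7.6 × 0.422618 = 3.2119 m.
A = 4.97 × 3.1 = 15.407 m².
Resultant F = γ·h_c·A = 10.05525 × 3.2119 × 15.407 = 497.592 kN.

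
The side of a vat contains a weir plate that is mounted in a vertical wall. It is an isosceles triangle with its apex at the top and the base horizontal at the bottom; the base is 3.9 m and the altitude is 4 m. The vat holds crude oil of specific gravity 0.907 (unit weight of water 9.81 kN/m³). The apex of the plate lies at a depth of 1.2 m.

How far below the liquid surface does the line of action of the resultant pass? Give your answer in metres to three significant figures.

γ = 0.907 × 9.81 = 8.89767 kN/m³.
With the apex up, the centroid sits 2h/3 = 2 × 4/3 = 2.66667 m below the apex, so the centroid depth is h_c = 1.2 + 2.66667 = 3.86667 m.
A = ½ × 3.9 × 4 = 7.8 m².
Resultant F = γ·h_c·A = 8.89767 × 3.86667 × 7.8 = 268.354 kN.
I_c = b·h³/36 = 3.9 × 4³/36 = 6.93333 m⁴.
Centre of pressure: y_p = y_c + I_c/(y_c·A) = 3.86667 + 6.93333/(3.86667 × 7.8) = 3.86667 + 0.229885 = 4.09656 m along the plane.

h_p = 4.10 m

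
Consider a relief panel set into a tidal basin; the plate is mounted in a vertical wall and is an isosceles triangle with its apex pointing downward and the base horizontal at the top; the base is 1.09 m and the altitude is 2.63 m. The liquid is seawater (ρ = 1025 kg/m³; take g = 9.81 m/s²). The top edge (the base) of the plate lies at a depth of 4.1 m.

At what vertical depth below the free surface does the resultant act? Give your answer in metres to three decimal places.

γ = ρg = 1025 × 9.81 / 1000 = 10.05525 kN/m³.
With the apex down, the centroid sits h/3 = 2.63/3 = 0.876667 m below the base (the top edge), so the centroid depth is h_c = 4.1 + 0.876667 = 4.97667 m.
A = ½ × 1.09 × 2.63 = 1.43335 m².
Resultant F = γ·h_c·A = 10.05525 × 4.97667 × 1.43335 = 71.7272 kN.
I_c = b·h³/36 = 1.09 × 2.63³/36 = 0.550797 m⁴.
Centre of pressure: y_p = y_c + I_c/(y_c·A) = 4.97667 + 0.550797/(4.97667 × 1.43335) = 4.97667 + 0.0772148 = 5.05388 m along the plane.

h_p = 5.054 m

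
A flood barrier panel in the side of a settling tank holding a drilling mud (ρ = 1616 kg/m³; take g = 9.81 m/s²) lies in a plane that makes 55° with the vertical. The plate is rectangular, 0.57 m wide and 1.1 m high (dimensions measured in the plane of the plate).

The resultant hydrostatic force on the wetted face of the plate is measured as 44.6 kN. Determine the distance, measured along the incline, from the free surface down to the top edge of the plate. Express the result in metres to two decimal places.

y_top ≈ 7.27 m

γ = ρg = 1616 × 9.81 / 1000 = 15.85296 kN/m³.
A = 0.57 × 1.1 = 0.627 m².
From F = γ·h_c·A, the centroid depth is h_c = 44.6/(15.85296 × 0.627) = 4.48701 m.
The plate makes 55° with the vertical, i.e. θ = 90° − 55° = 35° to the horizontal. Measuring y along the incline from the free-surface line, vertical depth h = y·sinθ with sinθ = 0.573576.
Along the incline, y_c = h_c/sinθ = 4.48701/0.573576 = 7.82287 m.
The centroid lies 1.1/2 = 0.55 m below the top edge, so the top edge sits at y_top = 7.82287 − 0.55 = 7.27287 m along the incline.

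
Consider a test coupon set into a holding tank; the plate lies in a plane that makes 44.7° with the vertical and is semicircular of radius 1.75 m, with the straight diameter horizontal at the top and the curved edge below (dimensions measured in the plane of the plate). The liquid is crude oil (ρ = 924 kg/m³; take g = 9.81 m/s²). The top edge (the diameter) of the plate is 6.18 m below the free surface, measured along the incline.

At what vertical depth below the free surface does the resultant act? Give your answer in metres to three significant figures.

h_p = 4.94 m

γ = ρg = 924 × 9.81 / 1000 = 9.06444 kN/m³.
The plate makes 44.7° with the vertical, i.e. θ = 90° − 44.7° = 45.3° to the horizontal. Measuring y along the incline from the free-surface line, vertical depth h = y·sinθ with sinθ = 0.710799.
The centroid of a semicircle lies 4r/(3π) = 0.742723 m from the diameter, here below the top edge, so y_c = 6.18 + 0.742723 = 6.92272 m and h_c = 6.92272 × 0.710799 = 4.92066 m.
A = πr²/2 = π × 1.75²/2 = 4.81056 m².
Resultant F = γ·h_c·A = 9.06444 × 4.92066 × 4.81056 = 214.566 kN.
I_c = (π/8 − 8/(9π))·r⁴ = 0.109757 × 1.75⁴ = 1.0294 m⁴.
Centre of pressure: y_p = y_c + I_c/(y_c·A) = 6.92272 + 1.0294/(6.92272 × 4.81056) = 6.92272 + 0.0309109 = 6.95363 m along the plane.
Vertically, h_p = y_p·sinθ = 6.95363 × 0.710799 = 4.94263 m.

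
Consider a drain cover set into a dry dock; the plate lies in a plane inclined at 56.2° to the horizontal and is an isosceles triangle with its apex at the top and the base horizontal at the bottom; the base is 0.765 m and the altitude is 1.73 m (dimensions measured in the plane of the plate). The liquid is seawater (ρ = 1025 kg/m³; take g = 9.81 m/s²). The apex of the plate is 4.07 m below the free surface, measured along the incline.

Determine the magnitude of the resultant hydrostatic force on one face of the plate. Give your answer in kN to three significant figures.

γ = ρg = 1025 × 9.81 / 1000 = 10.05525 kN/m³.
Let θ = 56.2° be the plate's angle to the horizontal; measure y along the incline from where the plane meets the free surface. Vertical depth h = y·sinθ with sinθ = 0.830984.
With the apex up, the centroid sits 2h/3 = 2 × 1.73/3 = 1.15333 m below the apex, so y_c = 4.07 + 1.15333 = 5.22333 m and h_c = 5.22333 × 0.830984 = 4.3405 m.
A = ½ × 0.765 × 1.73 = 0.661725 m².
Resultant F = γ·h_c·A = 10.05525 × 4.3405 × 0.661725 = 28.8809 kN.

F ≈ 28.9 kN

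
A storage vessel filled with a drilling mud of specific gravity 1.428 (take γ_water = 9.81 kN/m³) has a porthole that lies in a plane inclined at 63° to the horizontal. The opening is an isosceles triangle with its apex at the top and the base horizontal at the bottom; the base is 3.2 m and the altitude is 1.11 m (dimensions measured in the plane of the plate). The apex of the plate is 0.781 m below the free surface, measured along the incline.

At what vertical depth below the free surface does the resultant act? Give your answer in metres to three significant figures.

h_p = 1.40 m

γ = 1.428 × 9.81 = 14.00868 kN/m³.
Let θ = 63° be the plate's angle to the horizontal; measure y along the incline from where the plane meets the free surface. Vertical depth h = y·sinθ with sinθ = 0.891007.
With the apex up, the centroid sits 2h/3 = 2 × 1.11/3 = 0.74 m below the apex, so y_c = 0.781 + 0.74 = 1.521 m and h_c = 1.521 × 0.891007 = 1.35522 m.
A = ½ × 3.2 × 1.11 = 1.776 m².
Resultant F = γ·h_c·A = 14.00868 × 1.35522 × 1.776 = 33.7171 kN.
I_c = b·h³/36 = 3.2 × 1.11³/36 = 0.121567 m⁴.
Centre of pressure: y_p = y_c + I_c/(y_c·A) = 1.521 + 0.121567/(1.521 × 1.776) = 1.521 + 0.0450032 = 1.566 m along the plane.
Vertically, h_p = y_p·sinθ = 1.566 × 0.891007 = 1.39532 m.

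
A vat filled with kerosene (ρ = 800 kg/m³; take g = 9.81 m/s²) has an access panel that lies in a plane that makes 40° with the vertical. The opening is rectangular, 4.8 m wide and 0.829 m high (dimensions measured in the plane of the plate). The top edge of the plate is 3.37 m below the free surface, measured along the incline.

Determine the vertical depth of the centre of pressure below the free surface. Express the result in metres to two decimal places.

h_p = 2.91 m

γ = ρg = 800 × 9.81 / 1000 = 7.848 kN/m³.
The plate makes 40° with the vertical, i.e. θ = 90° − 40° = 50° to the horizontal. Measuring y along the incline from the free-surface line, vertical depth h = y·sinθ with sinθ = 0.766044.
The centroid lies 0.829/2 = 0.4145 m below the top edge, so y_c = 3.37 + 0.4145 = 3.7845 m and h_c = 3.7845 × 0.766044 = 2.89909 m.
A = 4.8 × 0.829 = 3.9792 m².
Resultant F = γ·h_c·A = 7.848 × 2.89909 × 3.9792 = 90.535 kN.
I_c = b·h³/12 = 4.8 × 0.829³/12 = 0.227889 m⁴.
Centre of pressure: y_p = y_c + I_c/(y_c·A) = 3.7845 + 0.227889/(3.7845 × 3.9792) = 3.7845 + 0.0151328 = 3.79963 m along the plane.
Vertically, h_p = y_p·sinθ = 3.79963 × 0.766044 = 2.91068 m.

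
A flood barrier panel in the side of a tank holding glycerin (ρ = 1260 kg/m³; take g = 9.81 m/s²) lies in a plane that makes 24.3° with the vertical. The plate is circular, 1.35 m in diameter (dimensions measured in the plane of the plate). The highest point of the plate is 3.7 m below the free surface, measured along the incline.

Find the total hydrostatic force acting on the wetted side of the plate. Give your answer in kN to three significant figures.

γ = ρg = 1260 × 9.81 / 1000 = 12.3606 kN/m³.
The plate makes 24.3° with the vertical, i.e. θ = 90° − 24.3° = 65.7° to the horizontal. Measuring y along the incline from the free-surface line, vertical depth h = y·sinθ with sinθ = 0.911403.
The centroid is at the centre, 0.675 m below the top of the plate, so y_c = 3.7 + 0.675 = 4.375 m and h_c = 4.375 × 0.911403 = 3.98739 m.
A = π(0.675)² = 1.43139 m².
Resultant F = γ·h_c·A = 12.3606 × 3.98739 × 1.43139 = 70.5483 kN.

F ≈ 70.5 kN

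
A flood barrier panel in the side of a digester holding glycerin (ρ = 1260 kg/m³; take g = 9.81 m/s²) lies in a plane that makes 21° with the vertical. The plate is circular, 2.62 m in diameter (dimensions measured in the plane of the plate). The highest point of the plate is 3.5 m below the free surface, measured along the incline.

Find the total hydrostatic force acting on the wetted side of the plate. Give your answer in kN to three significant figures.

γ = ρg = 1260 × 9.81 / 1000 = 12.3606 kN/m³.
The plate makes 21° with the vertical, i.e. θ = 90° − 21° = 69° to the horizontal. Measuring y along the incline from the free-surface line, vertical depth h = y·sinθ with sinθ = 0.933580.
The centroid is at the centre, 1.31 m below the top of the plate, so y_c = 3.5 + 1.31 = 4.81 m and h_c = 4.81 × 0.933580 = 4.49052 m.
A = π(1.31)² = 5.39129 m².
Resultant F = γ·h_c·A = 12.3606 × 4.49052 × 5.39129 = 299.246 kN.

F ≈ 299 kN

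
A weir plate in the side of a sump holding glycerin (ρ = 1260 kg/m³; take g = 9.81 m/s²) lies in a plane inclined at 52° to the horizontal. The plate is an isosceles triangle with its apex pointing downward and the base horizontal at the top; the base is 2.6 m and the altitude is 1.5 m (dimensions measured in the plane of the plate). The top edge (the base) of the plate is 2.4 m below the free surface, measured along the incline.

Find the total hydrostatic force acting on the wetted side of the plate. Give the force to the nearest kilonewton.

F ≈ 55 kN

γ = ρg = 1260 × 9.81 / 1000 = 12.3606 kN/m³.
Let θ = 52° be the plate's angle to the horizontal; measure y along the incline from where the plane meets the free surface. Vertical depth h = y·sinθ with sinθ = 0.788011.
With the apex down, the centroid sits h/3 = 1.5/3 = 0.5 m below the base (the top edge), so y_c = 2.4 + 0.5 = 2.9 m and h_c = 2.9 × 0.788011 = 2.28523 m.
A = ½ × 2.6 × 1.5 = 1.95 m².
Resultant F = γ·h_c·A = 12.3606 × 2.28523 × 1.95 = 55.0813 kN.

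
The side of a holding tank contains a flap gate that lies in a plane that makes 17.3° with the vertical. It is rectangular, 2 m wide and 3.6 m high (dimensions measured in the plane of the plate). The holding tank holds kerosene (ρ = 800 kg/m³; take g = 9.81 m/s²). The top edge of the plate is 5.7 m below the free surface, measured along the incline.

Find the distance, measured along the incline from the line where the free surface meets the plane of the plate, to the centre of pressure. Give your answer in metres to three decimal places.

γ = ρg = 800 × 9.81 / 1000 = 7.848 kN/m³.
The plate makes 17.3° with the vertical, i.e. θ = 90° − 17.3° = 72.7° to the horizontal. Measuring y along the incline from the free-surface line, vertical depth h = y·sinθ with sinθ = 0.954761.
The centroid lies 3.6/2 = 1.8 m below the top edge, so y_c = 5.7 + 1.8 = 7.5 m and h_c = 7.5 × 0.954761 = 7.16071 m.
A = 2 × 3.6 = 7.2 m².
Resultant F = γ·h_c·A = 7.848 × 7.16071 × 7.2 = 404.62 kN.
I_c = b·h³/12 = 2 × 3.6³/12 = 7.776 m⁴.
Centre of pressure: y_p = y_c + I_c/(y_c·A) = 7.5 + 7.776/(7.5 × 7.2) = 7.5 + 0.144 = 7.644 m along the plane.

y_p = 7.644 m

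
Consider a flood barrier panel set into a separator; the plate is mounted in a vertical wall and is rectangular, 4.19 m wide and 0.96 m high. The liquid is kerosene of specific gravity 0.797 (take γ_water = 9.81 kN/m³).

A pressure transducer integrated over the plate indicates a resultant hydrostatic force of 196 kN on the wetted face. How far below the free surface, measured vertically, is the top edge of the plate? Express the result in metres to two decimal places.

d_top ≈ 5.75 m

γ = 0.797 × 9.81 = 7.81857 kN/m³.
A = 4.19 × 0.96 = 4.0224 m².
From F = γ·h_c·A, the centroid depth is h_c = 196/(7.81857 × 4.0224) = 6.23223 m.
The centroid lies 0.96/2 = 0.48 m below the top edge, so the top edge sits at h_top = 6.23223 − 0.48 = 5.75223 m below the surface.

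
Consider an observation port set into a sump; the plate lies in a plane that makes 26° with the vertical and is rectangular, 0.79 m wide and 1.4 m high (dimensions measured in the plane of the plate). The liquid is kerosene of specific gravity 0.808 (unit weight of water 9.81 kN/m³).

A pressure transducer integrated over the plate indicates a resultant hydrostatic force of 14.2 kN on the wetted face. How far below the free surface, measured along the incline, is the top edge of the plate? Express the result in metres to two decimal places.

y_top ≈ 1.10 m

γ = 0.808 × 9.81 = 7.92648 kN/m³.
A = 0.79 × 1.4 = 1.106 m².
From F = γ·h_c·A, the centroid depth is h_c = 14.2/(7.92648 × 1.106) = 1.61977 m.
The plate makes 26° with the vertical, i.e. θ = 90° − 26° = 64° to the horizontal. Measuring y along the incline from the free-surface line, vertical depth h = y·sinθ with sinθ = 0.898794.
Along the incline, y_c = h_c/sinθ = 1.61977/0.898794 = 1.80216 m.
The centroid lies 1.4/2 = 0.7 m below the top edge, so the top edge sits at y_top = 1.80216 − 0.7 = 1.10216 m along the incline.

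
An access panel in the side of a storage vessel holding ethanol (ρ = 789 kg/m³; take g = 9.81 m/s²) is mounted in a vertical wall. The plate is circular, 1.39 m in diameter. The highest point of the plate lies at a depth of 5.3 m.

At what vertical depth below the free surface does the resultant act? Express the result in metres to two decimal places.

h_p = 6.02 m

γ = ρg = 789 × 9.81 / 1000 = 7.74009 kN/m³.
The centroid is at the centre, 0.695 m below the top of the plate, so the centroid depth is h_c = 5.3 + 0.695 = 5.995 m.
A = π(0.695)² = 1.51747 m².
Resultant F = γ·h_c·A = 7.74009 × 5.995 × 1.51747 = 70.4134 kN.
I_c = πr⁴/4 = π × 0.695⁴/4 = 0.183244 m⁴.
Centre of pressure: y_p = y_c + I_c/(y_c·A) = 5.995 + 0.183244/(5.995 × 1.51747) = 5.995 + 0.0201428 = 6.01514 m along the plane.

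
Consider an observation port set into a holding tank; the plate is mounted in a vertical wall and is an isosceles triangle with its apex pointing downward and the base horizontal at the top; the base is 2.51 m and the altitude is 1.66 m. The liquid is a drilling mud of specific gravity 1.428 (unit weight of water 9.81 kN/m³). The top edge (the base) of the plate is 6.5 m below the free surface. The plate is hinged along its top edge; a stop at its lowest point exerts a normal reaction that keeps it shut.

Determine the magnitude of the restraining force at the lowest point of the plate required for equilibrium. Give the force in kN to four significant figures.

γ = 1.428 × 9.81 = 14.00868 kN/m³.
With the apex down, the centroid sits h/3 = 1.66/3 = 0.553333 m below the base (the top edge), so the centroid depth is h_c = 6.5 + 0.553333 = 7.05333 m.
A = ½ × 2.51 × 1.66 = 2.0833 m².
Resultant F = γ·h_c·A = 14.00868 × 7.05333 × 2.0833 = 205.846 kN.
I_c = b·h³/36 = 2.51 × 1.66³/36 = 0.31893 m⁴.
Centre of pressure: y_p = y_c + I_c/(y_c·A) = 7.05333 + 0.31893/(7.05333 × 2.0833) = 7.05333 + 0.0217045 = 7.07503 m along the plane.
The resultant acts 0.553333 + 0.0217045 = 0.575037 m (along the plate) below the hinge at the top edge, so the moment about the hinge is M = F × 0.575037 = 205.846 × 0.575037 = 118.369 kN·m.
A normal force at the bottom, 1.66 m from the hinge, must supply this moment: P = 118.369/1.66 = 71.3066 kN.

P ≈ 71.31 kN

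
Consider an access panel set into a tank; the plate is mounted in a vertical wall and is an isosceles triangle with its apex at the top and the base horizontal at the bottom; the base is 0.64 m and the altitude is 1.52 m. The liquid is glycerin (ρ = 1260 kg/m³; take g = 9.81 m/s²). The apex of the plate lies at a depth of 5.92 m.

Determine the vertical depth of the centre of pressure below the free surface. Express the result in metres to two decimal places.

γ = ρg = 1260 × 9.81 / 1000 = 12.3606 kN/m³.
With the apex up, the centroid sits 2h/3 = 2 × 1.52/3 = 1.01333 m below the apex, so the centroid depth is h_c = 5.92 + 1.01333 = 6.93333 m.
A = ½ × 0.64 × 1.52 = 0.4864 m².
Resultant F = γ·h_c·A = 12.3606 × 6.93333 × 0.4864 = 41.6845 kN.
I_c = b·h³/36 = 0.64 × 1.52³/36 = 0.0624321 m⁴.
Centre of pressure: y_p = y_c + I_c/(y_c·A) = 6.93333 + 0.0624321/(6.93333 × 0.4864) = 6.93333 + 0.0185128 = 6.95184 m along the plane.

h_p = 6.95 m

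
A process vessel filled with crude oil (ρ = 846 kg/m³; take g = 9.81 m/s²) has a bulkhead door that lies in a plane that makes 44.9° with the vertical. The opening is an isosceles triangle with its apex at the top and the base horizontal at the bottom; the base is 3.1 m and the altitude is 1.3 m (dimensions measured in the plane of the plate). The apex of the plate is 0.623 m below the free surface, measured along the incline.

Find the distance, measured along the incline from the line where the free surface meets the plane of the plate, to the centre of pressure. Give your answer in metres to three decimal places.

y_p = 1.553 m

γ = ρg = 846 × 9.81 / 1000 = 8.29926 kN/m³.
The plate makes 44.9° with the vertical, i.e. θ = 90° − 44.9° = 45.1° to the horizontal. Measuring y along the incline from the free-surface line, vertical depth h = y·sinθ with sinθ = 0.708340.
With the apex up, the centroid sits 2h/3 = 2 × 1.3/3 = 0.866667 m below the apex, so y_c = 0.623 + 0.866667 = 1.48967 m and h_c = 1.48967 × 0.708340 = 1.05519 m.
A = ½ × 3.1 × 1.3 = 2.015 m².
Resultant F = γ·h_c·A = 8.29926 × 1.05519 × 2.015 = 17.646 kN.
I_c = b·h³/36 = 3.1 × 1.3³/36 = 0.189186 m⁴.
Centre of pressure: y_p = y_c + I_c/(y_c·A) = 1.48967 + 0.189186/(1.48967 × 2.015) = 1.48967 + 0.0630266 = 1.5527 m along the plane.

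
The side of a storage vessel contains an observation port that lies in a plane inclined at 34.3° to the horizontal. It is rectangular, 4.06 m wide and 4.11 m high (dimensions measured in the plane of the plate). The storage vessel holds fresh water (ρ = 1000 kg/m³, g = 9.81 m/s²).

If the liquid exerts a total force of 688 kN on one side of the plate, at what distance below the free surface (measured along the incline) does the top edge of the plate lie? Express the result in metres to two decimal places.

y_top ≈ 5.40 m

γ = ρg = 1000 × 9.81 = 9810 N/m³ = 9.81 kN/m³.
A = 4.06 × 4.11 = 16.6866 m².
From F = γ·h_c·A, the centroid depth is h_c = 688/(9.81 × 16.6866) = 4.20292 m.
Let θ = 34.3° be the plate's angle to the horizontal; measure y along the incline from where the plane meets the free surface. Vertical depth h = y·sinθ with sinθ = 0.563526.
Along the incline, y_c = h_c/sinθ = 4.20292/0.563526 = 7.45825 m.
The centroid lies 4.11/2 = 2.055 m below the top edge, so the top edge sits at y_top = 7.45825 − 2.055 = 5.40325 m along the incline.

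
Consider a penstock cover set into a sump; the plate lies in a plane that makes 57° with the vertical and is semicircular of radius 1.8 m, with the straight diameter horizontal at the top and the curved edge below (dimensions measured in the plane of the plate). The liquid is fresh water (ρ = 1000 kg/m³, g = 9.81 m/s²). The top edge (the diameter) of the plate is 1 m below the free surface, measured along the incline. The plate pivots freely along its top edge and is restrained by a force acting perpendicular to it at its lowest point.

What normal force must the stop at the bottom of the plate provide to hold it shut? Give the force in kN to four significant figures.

γ = ρg = 1000 × 9.81 = 9810 N/m³ = 9.81 kN/m³.
The plate makes 57° with the vertical, i.e. θ = 90° − 57° = 33° to the horizontal. Measuring y along the incline from the free-surface line, vertical depth h = y·sinθ with sinθ = 0.544639.
The centroid of a semicircle lies 4r/(3π) = 0.763944 m from the diameter, here below the top edge, so y_c = 1 + 0.763944 = 1.76394 m and h_c = 1.76394 × 0.544639 = 0.960711 m.
A = πr²/2 = π × 1.8²/2 = 5.08938 m².
Resultant F = γ·h_c·A = 9.81 × 0.960711 × 5.08938 = 47.9652 kN.
I_c = (π/8 − 8/(9π))·r⁴ = 0.109757 × 1.8⁴ = 1.15219 m⁴.
Centre of pressure: y_p = y_c + I_c/(y_c·A) = 1.76394 + 1.15219/(1.76394 × 5.08938) = 1.76394 + 0.128344 = 1.89228 m along the plane.
The resultant acts 0.763944 + 0.128344 = 0.892288 m (along the plate) below the hinge at the top edge, so the moment about the hinge is M = F × 0.892288 = 47.9652 × 0.892288 = 42.7988 kN·m.
A normal force at the bottom, 1.8 m from the hinge, must supply this moment: P = 42.7988/1.8 = 23.7771 kN.

P ≈ 23.78 kN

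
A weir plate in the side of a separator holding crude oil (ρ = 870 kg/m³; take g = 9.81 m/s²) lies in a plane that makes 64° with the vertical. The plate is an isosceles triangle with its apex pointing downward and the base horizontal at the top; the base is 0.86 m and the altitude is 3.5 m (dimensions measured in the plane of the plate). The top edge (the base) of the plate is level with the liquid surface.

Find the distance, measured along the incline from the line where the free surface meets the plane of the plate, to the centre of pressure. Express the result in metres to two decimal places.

γ = ρg = 870 × 9.81 / 1000 = 8.5347 kN/m³.
The plate makes 64° with the vertical, i.e. θ = 90° − 64° = 26° to the horizontal. Measuring y along the incline from the free-surface line, vertical depth h = y·sinθ with sinθ = 0.438371.
With the apex down, the centroid sits h/3 = 3.5/3 = 1.16667 m below the base (the top edge), so y_c = 1.16667 m and h_c = 1.16667 × 0.438371 = 0.511434 m.
A = ½ × 0.86 × 3.5 = 1.505 m².
Resultant F = γ·h_c·A = 8.5347 × 0.511434 × 1.505 = 6.56923 kN.
I_c = b·h³/36 = 0.86 × 3.5³/36 = 1.02424 m⁴.
Centre of pressure: y_p = y_c + I_c/(y_c·A) = 1.16667 + 1.02424/(1.16667 × 1.505) = 1.16667 + 0.583334 = 1.75 m along the plane.

y_p = 1.75 m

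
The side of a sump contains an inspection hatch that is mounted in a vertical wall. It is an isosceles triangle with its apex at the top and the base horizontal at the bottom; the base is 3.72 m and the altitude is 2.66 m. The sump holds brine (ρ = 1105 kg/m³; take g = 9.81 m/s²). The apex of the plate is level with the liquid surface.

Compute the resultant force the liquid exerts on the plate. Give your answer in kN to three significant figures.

F ≈ 95.1 kN

γ = ρg = 1105 × 9.81 / 1000 = 10.84005 kN/m³.
With the apex up, the centroid sits 2h/3 = 2 × 2.66/3 = 1.77333 m below the apex, so the centroid depth is h_c = 1.77333 m.
A = ½ × 3.72 × 2.66 = 4.9476 m².
Resultant F = γ·h_c·A = 10.84005 × 1.77333 × 4.9476 = 95.1076 kN.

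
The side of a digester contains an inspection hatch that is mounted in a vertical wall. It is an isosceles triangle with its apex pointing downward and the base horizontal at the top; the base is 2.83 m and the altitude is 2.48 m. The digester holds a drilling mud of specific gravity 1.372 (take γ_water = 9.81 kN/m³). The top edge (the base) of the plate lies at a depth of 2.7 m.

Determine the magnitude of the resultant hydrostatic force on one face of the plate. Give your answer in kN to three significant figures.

F ≈ 167 kN

γ = 1.372 × 9.81 = 13.45932 kN/m³.
With the apex down, the centroid sits h/3 = 2.48/3 = 0.826667 m below the base (the top edge), so the centroid depth is h_c = 2.7 + 0.826667 = 3.52667 m.
A = ½ × 2.83 × 2.48 = 3.5092 m².
Resultant F = γ·h_c·A = 13.45932 × 3.52667 × 3.5092 = 166.57 kN.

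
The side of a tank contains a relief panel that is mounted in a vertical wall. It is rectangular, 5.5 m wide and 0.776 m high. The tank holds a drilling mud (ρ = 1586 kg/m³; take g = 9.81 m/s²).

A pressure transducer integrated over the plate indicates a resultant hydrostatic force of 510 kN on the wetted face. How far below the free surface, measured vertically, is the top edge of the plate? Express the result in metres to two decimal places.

γ = ρg = 1586 × 9.81 / 1000 = 15.55866 kN/m³.
A = 5.5 × 0.776 = 4.268 m².
From F = γ·h_c·A, the centroid depth is h_c = 510/(15.55866 × 4.268) = 7.68022 m.
The centroid lies 0.776/2 = 0.388 m below the top edge, so the top edge sits at h_top = 7.68022 − 0.388 = 7.29222 m below the surface.

d_top ≈ 7.29 m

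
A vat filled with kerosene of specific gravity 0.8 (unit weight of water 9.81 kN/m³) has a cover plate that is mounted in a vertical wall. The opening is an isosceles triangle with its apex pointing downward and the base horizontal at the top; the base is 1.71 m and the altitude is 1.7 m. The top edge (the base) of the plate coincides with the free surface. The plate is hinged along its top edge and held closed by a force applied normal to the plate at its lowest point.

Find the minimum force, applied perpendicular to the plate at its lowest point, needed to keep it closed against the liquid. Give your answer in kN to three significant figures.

P ≈ 3.23 kN

γ = 0.8 × 9.81 = 7.848 kN/m³.
With the apex down, the centroid sits h/3 = 1.7/3 = 0.566667 m below the base (the top edge), so the centroid depth is h_c = 0.566667 m.
A = ½ × 1.71 × 1.7 = 1.4535 m².
Resultant F = γ·h_c·A = 7.848 × 0.566667 × 1.4535 = 6.46401 kN.
I_c = b·h³/36 = 1.71 × 1.7³/36 = 0.233367 m⁴.
Centre of pressure: y_p = y_c + I_c/(y_c·A) = 0.566667 + 0.233367/(0.566667 × 1.4535) = 0.566667 + 0.283333 = 0.85 m along the plane.
The resultant acts 0.566667 + 0.283333 = 0.85 m (along the plate) below the hinge at the top edge, so the moment about the hinge is M = F × 0.85 = 6.46401 × 0.85 = 5.49441 kN·m.
A normal force at the bottom, 1.7 m from the hinge, must supply this moment: P = 5.49441/1.7 = 3.23201 kN.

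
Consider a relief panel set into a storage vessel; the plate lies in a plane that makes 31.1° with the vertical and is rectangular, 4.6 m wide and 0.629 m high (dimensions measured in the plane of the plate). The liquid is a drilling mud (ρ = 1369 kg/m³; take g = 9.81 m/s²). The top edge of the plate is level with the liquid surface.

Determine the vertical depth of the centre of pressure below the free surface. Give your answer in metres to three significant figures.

γ = ρg = 1369 × 9.81 / 1000 = 13.42989 kN/m³.
The plate makes 31.1° with the vertical, i.e. θ = 90° − 31.1° = 58.9° to the horizontal. Measuring y along the incline from the free-surface line, vertical depth h = y·sinθ with sinθ = 0.856267.
The centroid lies 0.629/2 = 0.3145 m below the top edge, so y_c = 0.3145 m and h_c = 0.3145 × 0.856267 = 0.269296 m.
A = 4.6 × 0.629 = 2.8934 m².
Resultant F = γ·h_c·A = 13.42989 × 0.269296 × 2.8934 = 10.4643 kN.
I_c = b·h³/12 = 4.6 × 0.629³/12 = 0.0953956 m⁴.
Centre of pressure: y_p = y_c + I_c/(y_c·A) = 0.3145 + 0.0953956/(0.3145 × 2.8934) = 0.3145 + 0.104833 = 0.419333 m along the plane.
Vertically, h_p = y_p·sinθ = 0.419333 × 0.856267 = 0.359061 m.

h_p = 0.359 m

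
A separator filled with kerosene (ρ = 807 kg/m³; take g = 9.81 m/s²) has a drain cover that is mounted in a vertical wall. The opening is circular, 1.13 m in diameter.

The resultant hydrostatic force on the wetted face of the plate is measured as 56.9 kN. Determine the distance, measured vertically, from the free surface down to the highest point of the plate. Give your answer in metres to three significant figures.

d_top ≈ 6.60 m

γ = ρg = 807 × 9.81 / 1000 = 7.91667 kN/m³.
A = π(0.565)² = 1.00287 m².
From F = γ·h_c·A, the centroid depth is h_c = 56.9/(7.91667 × 1.00287) = 7.1668 m.
The centroid is at the centre, 0.565 m below the top of the plate, so the highest point sits at h_top = 7.1668 − 0.565 = 6.6018 m below the surface.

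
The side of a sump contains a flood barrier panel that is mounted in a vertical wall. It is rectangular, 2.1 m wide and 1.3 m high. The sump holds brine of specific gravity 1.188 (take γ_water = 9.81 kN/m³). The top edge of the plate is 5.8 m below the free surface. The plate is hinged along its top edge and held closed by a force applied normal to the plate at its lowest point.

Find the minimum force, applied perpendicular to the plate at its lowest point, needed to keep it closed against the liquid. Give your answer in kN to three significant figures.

γ = 1.188 × 9.81 = 11.65428 kN/m³.
The centroid lies 1.3/2 = 0.65 m below the top edge, so the centroid depth is h_c = 5.8 + 0.65 = 6.45 m.
A = 2.1 × 1.3 = 2.73 m².
Resultant F = γ·h_c·A = 11.65428 × 6.45 × 2.73 = 205.214 kN.
I_c = b·h³/12 = 2.1 × 1.3³/12 = 0.384475 m⁴.
Centre of pressure: y_p = y_c + I_c/(y_c·A) = 6.45 + 0.384475/(6.45 × 2.73) = 6.45 + 0.0218346 = 6.47183 m along the plane.
The resultant acts 0.65 + 0.0218346 = 0.671835 m (along the plate) below the hinge at the top edge, so the moment about the hinge is M = F × 0.671835 = 205.214 × 0.671835 = 137.87 kN·m.
A normal force at the bottom, 1.3 m from the hinge, must supply this moment: P = 137.87/1.3 = 106.054 kN.

P ≈ 106 kN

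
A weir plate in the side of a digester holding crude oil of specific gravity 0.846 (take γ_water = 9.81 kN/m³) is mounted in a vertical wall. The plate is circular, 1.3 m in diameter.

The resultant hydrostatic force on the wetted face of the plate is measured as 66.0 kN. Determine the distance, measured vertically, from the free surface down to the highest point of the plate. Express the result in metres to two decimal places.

d_top ≈ 5.34 m

γ = 0.846 × 9.81 = 8.29926 kN/m³.
A = π(0.65)² = 1.32732 m².
From F = γ·h_c·A, the centroid depth is h_c = 66.0/(8.29926 × 1.32732) = 5.99141 m.
The centroid is at the centre, 0.65 m below the top of the plate, so the highest point sits at h_top = 5.99141 − 0.65 = 5.34141 m below the surface.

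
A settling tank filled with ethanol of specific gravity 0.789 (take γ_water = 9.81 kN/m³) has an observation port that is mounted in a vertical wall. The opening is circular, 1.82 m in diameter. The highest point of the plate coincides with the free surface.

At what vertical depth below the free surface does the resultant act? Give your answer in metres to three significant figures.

γ = 0.789 × 9.81 = 7.74009 kN/m³.
The centroid is at the centre, 0.91 m below the top of the plate, so the centroid depth is h_c = 0.91 m.
A = π(0.91)² = 2.60155 m².
Resultant F = γ·h_c·A = 7.74009 × 0.91 × 2.60155 = 18.324 kN.
I_c = πr⁴/4 = π × 0.91⁴/4 = 0.538586 m⁴.
Centre of pressure: y_p = y_c + I_c/(y_c·A) = 0.91 + 0.538586/(0.91 × 2.60155) = 0.91 + 0.2275 = 1.1375 m along the plane.

h_p = 1.14 m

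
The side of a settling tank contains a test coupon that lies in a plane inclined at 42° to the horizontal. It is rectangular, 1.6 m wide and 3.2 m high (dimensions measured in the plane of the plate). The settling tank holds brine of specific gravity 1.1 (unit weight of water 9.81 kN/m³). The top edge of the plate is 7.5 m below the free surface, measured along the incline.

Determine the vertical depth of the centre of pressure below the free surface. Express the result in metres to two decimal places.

h_p = 6.15 m

γ = 1.1 × 9.81 = 10.791 kN/m³.
Let θ = 42° be the plate's angle to the horizontal; measure y along the incline from where the plane meets the free surface. Vertical depth h = y·sinθ with sinθ = 0.669131.
The centroid lies 3.2/2 = 1.6 m below the top edge, so y_c = 7.5 + 1.6 = 9.1 m and h_c = 9.1 × 0.669131 = 6.08909 m.
A = 1.6 × 3.2 = 5.12 m².
Resultant F = γ·h_c·A = 10.791 × 6.08909 × 5.12 = 336.422 kN.
I_c = b·h³/12 = 1.6 × 3.2³/12 = 4.36907 m⁴.
Centre of pressure: y_p = y_c + I_c/(y_c·A) = 9.1 + 4.36907/(9.1 × 5.12) = 9.1 + 0.093773 = 9.19377 m along the plane.
Vertically, h_p = y_p·sinθ = 9.19377 × 0.669131 = 6.15184 m.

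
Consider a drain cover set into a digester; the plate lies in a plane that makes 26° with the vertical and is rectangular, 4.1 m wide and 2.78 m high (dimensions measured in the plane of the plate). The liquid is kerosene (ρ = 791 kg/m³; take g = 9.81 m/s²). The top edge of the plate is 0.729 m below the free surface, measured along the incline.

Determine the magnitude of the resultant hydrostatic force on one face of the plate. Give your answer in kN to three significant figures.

γ = ρg = 791 × 9.81 / 1000 = 7.75971 kN/m³.
The plate makes 26° with the vertical, i.e. θ = 90° − 26° = 64° to the horizontal. Measuring y along the incline from the free-surface line, vertical depth h = y·sinθ with sinθ = 0.898794.
The centroid lies 2.78/2 = 1.39 m below the top edge, so y_c = 0.729 + 1.39 = 2.119 m and h_c = 2.119 × 0.898794 = 1.90454 m.
A = 4.1 × 2.78 = 11.398 m².
Resultant F = γ·h_c·A = 7.75971 × 1.90454 × 11.398 = 168.447 kN.

F ≈ 168 kN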